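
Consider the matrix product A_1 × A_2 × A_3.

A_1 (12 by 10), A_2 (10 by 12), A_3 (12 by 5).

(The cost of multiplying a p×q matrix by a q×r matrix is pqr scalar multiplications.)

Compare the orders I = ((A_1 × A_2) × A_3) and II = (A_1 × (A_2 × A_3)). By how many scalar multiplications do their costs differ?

Order I = ((A_1 × A_2) × A_3): (A_1 × A_2): 12×10 by 10×12 → 12×12, cost 12·10·12 = 1440; ((A_1 × A_2) × A_3): 12×12 by 12×5 → 12×5, cost 12·12·5 = 720; cumulative 2160. Total 2160.
Order II = (A_1 × (A_2 × A_3)): (A_2 × A_3): 10×12 by 12×5 → 10×5, cost 10·12·5 = 600; (A_1 × (A_2 × A_3)): 12×10 by 10×5 → 12×5, cost 12·10·5 = 600; cumulative 1200. Total 1200.
Difference: |2160 − 1200| = 960.

960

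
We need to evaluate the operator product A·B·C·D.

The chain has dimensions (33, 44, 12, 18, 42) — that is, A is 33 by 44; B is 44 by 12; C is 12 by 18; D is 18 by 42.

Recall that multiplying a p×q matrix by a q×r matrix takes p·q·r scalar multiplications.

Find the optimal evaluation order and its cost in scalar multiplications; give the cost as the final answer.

Adjacent pairs: AB = 33·44·12 = 17424; BC = 44·12·18 = 9504; CD = 12·18·42 = 9072.
Length 3: A..C: k=1: 0+9504+33·44·18=35640; k=2: 17424+0+33·12·18=24552 → min 24552 | B..D: k=2: 0+9072+44·12·42=31248; k=3: 9504+0+44·18·42=42768 → min 31248.
Length 4: A..D: k=1: 0+31248+33·44·42=92232; k=2: 17424+9072+33·12·42=43128; k=3: 24552+0+33·18·42=49500 → min 43128.
Optimal parenthesization: ((A·B)·(C·D)) with cost 43128.

43128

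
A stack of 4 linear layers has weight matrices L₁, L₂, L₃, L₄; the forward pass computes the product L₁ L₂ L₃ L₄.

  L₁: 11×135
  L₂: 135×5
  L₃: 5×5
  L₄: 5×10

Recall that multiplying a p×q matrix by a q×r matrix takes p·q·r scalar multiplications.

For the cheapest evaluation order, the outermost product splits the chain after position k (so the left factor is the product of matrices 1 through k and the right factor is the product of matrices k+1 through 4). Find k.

Adjacent pairs: L₁L₂ = 11·135·5 = 7425; L₂L₃ = 135·5·5 = 3375; L₃L₄ = 5·5·10 = 250.
Length 3: L₁..L₃: k=1: 0+3375+11·135·5=10800; k=2: 7425+0+11·5·5=7700 → min 7700 | L₂..L₄: k=2: 0+250+135·5·10=7000; k=3: 3375+0+135·5·10=10125 → min 7000.
Top-level splits: k=1: (L₁..L₁)·(L₂..L₄) → 0+7000+11·135·10 = 21850; k=2: (L₁..L₂)·(L₃..L₄) → 7425+250+11·5·10 = 8225; k=3: (L₁..L₃)·(L₄..L₄) → 7700+0+11·5·10 = 8250.
Best split is after L₂, i.e. k = 2.

2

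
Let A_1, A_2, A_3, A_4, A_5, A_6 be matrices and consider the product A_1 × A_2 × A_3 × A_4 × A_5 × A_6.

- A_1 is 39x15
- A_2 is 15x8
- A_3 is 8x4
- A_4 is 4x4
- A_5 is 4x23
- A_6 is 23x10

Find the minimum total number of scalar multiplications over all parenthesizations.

5428

Adjacent pairs: A_1A_2 = 39·15·8 = 4680; A_2A_3 = 15·8·4 = 480; A_3A_4 = 8·4·4 = 128; A_4A_5 = 4·4·23 = 368; A_5A_6 = 4·23·10 = 920.
Length 3: A_1..A_3: k=1: 0+480+39·15·4=2820; k=2: 4680+0+39·8·4=5928 → min 2820 | A_2..A_4: k=2: 0+128+15·8·4=608; k=3: 480+0+15·4·4=720 → min 608 | A_3..A_5: k=3: 0+368+8·4·23=1104; k=4: 128+0+8·4·23=864 → min 864 | A_4..A_6: k=4: 0+920+4·4·10=1080; k=5: 368+0+4·23·10=1288 → min 1080.
Length 4: A_1..A_4: k=1: 0+608+39·15·4=2948; k=2: 4680+128+39·8·4=6056; k=3: 2820+0+39·4·4=3444 → min 2948 | A_2..A_5: k=2: 0+864+15·8·23=3624; k=3: 480+368+15·4·23=2228; k=4: 608+0+15·4·23=1988 → min 1988 | A_3..A_6: k=3: 0+1080+8·4·10=1400; k=4: 128+920+8·4·10=1368; k=5: 864+0+8·23·10=2704 → min 1368.
Length 5: A_1..A_5: k=1: 0+1988+39·15·23=15443; k=2: 4680+864+39·8·23=12720; k=3: 2820+368+39·4·23=6776; k=4: 2948+0+39·4·23=6536 → min 6536 | A_2..A_6: k=2: 0+1368+15·8·10=2568; k=3: 480+1080+15·4·10=2160; k=4: 608+920+15·4·10=2128; k=5: 1988+0+15·23·10=5438 → min 2128.
Length 6: A_1..A_6: k=1: 0+2128+39·15·10=7978; k=2: 4680+1368+39·8·10=9168; k=3: 2820+1080+39·4·10=5460; k=4: 2948+920+39·4·10=5428; k=5: 6536+0+39·23·10=15506 → min 5428.
Optimal order: ((A_1 × (A_2 × (A_3 × A_4))) × (A_5 × A_6)) with cost 5428.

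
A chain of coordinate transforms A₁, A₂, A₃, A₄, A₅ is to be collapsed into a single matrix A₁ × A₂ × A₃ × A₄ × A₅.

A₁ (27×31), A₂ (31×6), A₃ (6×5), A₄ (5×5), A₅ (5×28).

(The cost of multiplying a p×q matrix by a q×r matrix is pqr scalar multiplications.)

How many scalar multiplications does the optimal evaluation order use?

Adjacent pairs: A₁A₂ = 27·31·6 = 5022; A₂A₃ = 31·6·5 = 930; A₃A₄ = 6·5·5 = 150; A₄A₅ = 5·5·28 = 700.
Length 3: A₁..A₃: k=1: 0+930+27·31·5=5115; k=2: 5022+0+27·6·5=5832 → min 5115 | A₂..A₄: k=2: 0+150+31·6·5=1080; k=3: 930+0+31·5·5=1705 → min 1080 | A₃..A₅: k=3: 0+700+6·5·28=1540; k=4: 150+0+6·5·28=990 → min 990.
Length 4: A₁..A₄: k=1: 0+1080+27·31·5=5265; k=2: 5022+150+27·6·5=5982; k=3: 5115+0+27·5·5=5790 → min 5265 | A₂..A₅: k=2: 0+990+31·6·28=6198; k=3: 930+700+31·5·28=5970; k=4: 1080+0+31·5·28=5420 → min 5420.
Length 5: A₁..A₅: k=1: 0+5420+27·31·28=28856; k=2: 5022+990+27·6·28=10548; k=3: 5115+700+27·5·28=9595; k=4: 5265+0+27·5·28=9045 → min 9045.
Optimal order: ((A₁ × (A₂ × (A₃ × A₄))) × A₅) with cost 9045.

9045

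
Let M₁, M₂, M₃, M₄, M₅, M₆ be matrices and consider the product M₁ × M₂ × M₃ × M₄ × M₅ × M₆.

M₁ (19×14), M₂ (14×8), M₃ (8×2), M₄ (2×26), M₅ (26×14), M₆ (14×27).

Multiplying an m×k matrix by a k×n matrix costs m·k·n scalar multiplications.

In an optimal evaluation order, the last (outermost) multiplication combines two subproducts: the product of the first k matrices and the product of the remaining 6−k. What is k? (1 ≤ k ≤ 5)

Adjacent pairs: M₁M₂ = 19·14·8 = 2128; M₂M₃ = 14·8·2 = 224; M₃M₄ = 8·2·26 = 416; M₄M₅ = 2·26·14 = 728; M₅M₆ = 26·14·27 = 9828.
Length 3: M₁..M₃: k=1: 0+224+19·14·2=756; k=2: 2128+0+19·8·2=2432 → min 756 | M₂..M₄: k=2: 0+416+14·8·26=3328; k=3: 224+0+14·2·26=952 → min 952 | M₃..M₅: k=3: 0+728+8·2·14=952; k=4: 416+0+8·26·14=3328 → min 952 | M₄..M₆: k=4: 0+9828+2·26·27=11232; k=5: 728+0+2·14·27=1484 → min 1484.
Length 4: M₁..M₄: k=1: 0+952+19·14·26=7868; k=2: 2128+416+19·8·26=6496; k=3: 756+0+19·2·26=1744 → min 1744 | M₂..M₅: k=2: 0+952+14·8·14=2520; k=3: 224+728+14·2·14=1344; k=4: 952+0+14·26·14=6048 → min 1344 | M₃..M₆: k=3: 0+1484+8·2·27=1916; k=4: 416+9828+8·26·27=15860; k=5: 952+0+8·14·27=3976 → min 1916.
Length 5: M₁..M₅: k=1: 0+1344+19·14·14=5068; k=2: 2128+952+19·8·14=5208; k=3: 756+728+19·2·14=2016; k=4: 1744+0+19·26·14=8660 → min 2016 | M₂..M₆: k=2: 0+1916+14·8·27=4940; k=3: 224+1484+14·2·27=2464; k=4: 952+9828+14·26·27=20608; k=5: 1344+0+14·14·27=6636 → min 2464.
Top-level splits: k=1: (M₁..M₁)·(M₂..M₆) → 0+2464+19·14·27 = 9646; k=2: (M₁..M₂)·(M₃..M₆) → 2128+1916+19·8·27 = 8148; k=3: (M₁..M₃)·(M₄..M₆) → 756+1484+19·2·27 = 3266; k=4: (M₁..M₄)·(M₅..M₆) → 1744+9828+19·26·27 = 24910; k=5: (M₁..M₅)·(M₆..M₆) → 2016+0+19·14·27 = 9198.
Best split is after M₃, i.e. k = 3.

3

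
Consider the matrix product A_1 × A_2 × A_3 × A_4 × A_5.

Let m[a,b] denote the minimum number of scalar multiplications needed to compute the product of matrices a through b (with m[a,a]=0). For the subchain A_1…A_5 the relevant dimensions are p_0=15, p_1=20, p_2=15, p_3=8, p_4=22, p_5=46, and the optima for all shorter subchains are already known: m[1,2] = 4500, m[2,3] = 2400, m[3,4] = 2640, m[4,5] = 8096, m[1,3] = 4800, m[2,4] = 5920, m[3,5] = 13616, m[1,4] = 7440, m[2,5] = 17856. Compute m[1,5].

m[1,5] = min over k∈[1,4] of m[1,k]+m[k+1,5]+p_{0}·p_k·p_{5}.
k=1: 0 + 17856 + 15·20·46 = 31656; k=2: 4500 + 13616 + 15·15·46 = 28466; k=3: 4800 + 8096 + 15·8·46 = 18416; k=4: 7440 + 0 + 15·22·46 = 22620.
Minimum: 18416 at k=3.

18416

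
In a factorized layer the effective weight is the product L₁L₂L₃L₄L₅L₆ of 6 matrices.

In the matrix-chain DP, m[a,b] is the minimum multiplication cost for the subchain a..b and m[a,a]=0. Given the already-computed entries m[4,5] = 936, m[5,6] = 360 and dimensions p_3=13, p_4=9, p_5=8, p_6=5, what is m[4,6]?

945

m[4,6] = min over k∈[4,5] of m[4,k]+m[k+1,6]+p_{3}·p_k·p_{6}.
k=4: 0 + 360 + 13·9·5 = 945; k=5: 936 + 0 + 13·8·5 = 1456.
Minimum: 945 at k=4.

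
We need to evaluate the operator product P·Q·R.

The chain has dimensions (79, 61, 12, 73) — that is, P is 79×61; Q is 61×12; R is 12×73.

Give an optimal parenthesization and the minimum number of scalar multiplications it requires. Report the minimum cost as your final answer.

127032

(P·(Q·R)): cost 405223.
((P·Q)·R): cost 127032.
Optimal: ((P·Q)·R) with cost 127032.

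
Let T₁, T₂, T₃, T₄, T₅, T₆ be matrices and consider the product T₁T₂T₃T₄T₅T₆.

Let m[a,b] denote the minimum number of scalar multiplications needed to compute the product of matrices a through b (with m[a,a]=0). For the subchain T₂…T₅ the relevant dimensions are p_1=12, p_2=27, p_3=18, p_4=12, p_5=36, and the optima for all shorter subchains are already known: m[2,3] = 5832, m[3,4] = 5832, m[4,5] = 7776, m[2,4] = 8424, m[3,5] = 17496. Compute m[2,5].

13608

m[2,5] = min over k∈[2,4] of m[2,k]+m[k+1,5]+p_{1}·p_k·p_{5}.
k=2: 0 + 17496 + 12·27·36 = 29160; k=3: 5832 + 7776 + 12·18·36 = 21384; k=4: 8424 + 0 + 12·12·36 = 13608.
Minimum: 13608 at k=4.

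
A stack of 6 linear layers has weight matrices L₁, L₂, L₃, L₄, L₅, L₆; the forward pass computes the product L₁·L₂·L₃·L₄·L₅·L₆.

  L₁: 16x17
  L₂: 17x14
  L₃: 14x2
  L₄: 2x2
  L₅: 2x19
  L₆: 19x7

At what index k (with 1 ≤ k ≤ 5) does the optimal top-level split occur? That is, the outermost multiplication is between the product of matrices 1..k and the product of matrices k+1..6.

3

Adjacent pairs: L₁L₂ = 16·17·14 = 3808; L₂L₃ = 17·14·2 = 476; L₃L₄ = 14·2·2 = 56; L₄L₅ = 2·2·19 = 76; L₅L₆ = 2·19·7 = 266.
Length 3: L₁..L₃: k=1: 0+476+16·17·2=1020; k=2: 3808+0+16·14·2=4256 → min 1020 | L₂..L₄: k=2: 0+56+17·14·2=532; k=3: 476+0+17·2·2=544 → min 532 | L₃..L₅: k=3: 0+76+14·2·19=608; k=4: 56+0+14·2·19=588 → min 588 | L₄..L₆: k=4: 0+266+2·2·7=294; k=5: 76+0+2·19·7=342 → min 294.
Length 4: L₁..L₄: k=1: 0+532+16·17·2=1076; k=2: 3808+56+16·14·2=4312; k=3: 1020+0+16·2·2=1084 → min 1076 | L₂..L₅: k=2: 0+588+17·14·19=5110; k=3: 476+76+17·2·19=1198; k=4: 532+0+17·2·19=1178 → min 1178 | L₃..L₆: k=3: 0+294+14·2·7=490; k=4: 56+266+14·2·7=518; k=5: 588+0+14·19·7=2450 → min 490.
Length 5: L₁..L₅: k=1: 0+1178+16·17·19=6346; k=2: 3808+588+16·14·19=8652; k=3: 1020+76+16·2·19=1704; k=4: 1076+0+16·2·19=1684 → min 1684 | L₂..L₆: k=2: 0+490+17·14·7=2156; k=3: 476+294+17·2·7=1008; k=4: 532+266+17·2·7=1036; k=5: 1178+0+17·19·7=3439 → min 1008.
Top-level splits: k=1: (L₁..L₁)·(L₂..L₆) → 0+1008+16·17·7 = 2912; k=2: (L₁..L₂)·(L₃..L₆) → 3808+490+16·14·7 = 5866; k=3: (L₁..L₃)·(L₄..L₆) → 1020+294+16·2·7 = 1538; k=4: (L₁..L₄)·(L₅..L₆) → 1076+266+16·2·7 = 1566; k=5: (L₁..L₅)·(L₆..L₆) → 1684+0+16·19·7 = 3812.
Best split is after L₃, i.e. k = 3.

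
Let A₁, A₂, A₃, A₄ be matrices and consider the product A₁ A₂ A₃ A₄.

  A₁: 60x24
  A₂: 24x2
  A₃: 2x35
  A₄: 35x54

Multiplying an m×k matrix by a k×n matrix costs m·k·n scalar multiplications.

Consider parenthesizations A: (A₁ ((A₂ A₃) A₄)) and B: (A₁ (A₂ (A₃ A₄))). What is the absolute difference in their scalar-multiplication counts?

Order A = (A₁ ((A₂ A₃) A₄)): (A₂ A₃): 24×2 by 2×35 → 24×35, cost 24·2·35 = 1680; ((A₂ A₃) A₄): 24×35 by 35×54 → 24×54, cost 24·35·54 = 45360; cumulative 47040; (A₁ ((A₂ A₃) A₄)): 60×24 by 24×54 → 60×54, cost 60·24·54 = 77760; cumulative 124800. Total 124800.
Order B = (A₁ (A₂ (A₃ A₄))): (A₃ A₄): 2×35 by 35×54 → 2×54, cost 2·35·54 = 3780; (A₂ (A₃ A₄)): 24×2 by 2×54 → 24×54, cost 24·2·54 = 2592; cumulative 6372; (A₁ (A₂ (A₃ A₄))): 60×24 by 24×54 → 60×54, cost 60·24·54 = 77760; cumulative 84132. Total 84132.
Difference: |124800 − 84132| = 40668.

40668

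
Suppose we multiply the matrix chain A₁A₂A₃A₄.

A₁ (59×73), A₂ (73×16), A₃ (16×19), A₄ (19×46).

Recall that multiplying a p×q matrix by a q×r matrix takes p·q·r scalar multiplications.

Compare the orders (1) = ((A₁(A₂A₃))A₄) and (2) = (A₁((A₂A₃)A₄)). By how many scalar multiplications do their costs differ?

128525

Order (1) = ((A₁(A₂A₃))A₄): (A₂A₃): 73×16 by 16×19 → 73×19, cost 73·16·19 = 22192; (A₁(A₂A₃)): 59×73 by 73×19 → 59×19, cost 59·73·19 = 81833; cumulative 104025; ((A₁(A₂A₃))A₄): 59×19 by 19×46 → 59×46, cost 59·19·46 = 51566; cumulative 155591. Total 155591.
Order (2) = (A₁((A₂A₃)A₄)): (A₂A₃): 73×16 by 16×19 → 73×19, cost 73·16·19 = 22192; ((A₂A₃)A₄): 73×19 by 19×46 → 73×46, cost 73·19·46 = 63802; cumulative 85994; (A₁((A₂A₃)A₄)): 59×73 by 73×46 → 59×46, cost 59·73·46 = 198122; cumulative 284116. Total 284116.
Difference: |155591 − 284116| = 128525.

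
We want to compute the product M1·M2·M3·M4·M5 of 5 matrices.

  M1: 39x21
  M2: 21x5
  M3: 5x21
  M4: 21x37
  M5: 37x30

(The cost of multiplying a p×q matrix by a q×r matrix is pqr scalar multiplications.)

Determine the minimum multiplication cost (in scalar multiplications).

Adjacent pairs: M1M2 = 39·21·5 = 4095; M2M3 = 21·5·21 = 2205; M3M4 = 5·21·37 = 3885; M4M5 = 21·37·30 = 23310.
Length 3: M1..M3: k=1: 0+2205+39·21·21=19404; k=2: 4095+0+39·5·21=8190 → min 8190 | M2..M4: k=2: 0+3885+21·5·37=7770; k=3: 2205+0+21·21·37=18522 → min 7770 | M3..M5: k=3: 0+23310+5·21·30=26460; k=4: 3885+0+5·37·30=9435 → min 9435.
Length 4: M1..M4: k=1: 0+7770+39·21·37=38073; k=2: 4095+3885+39·5·37=15195; k=3: 8190+0+39·21·37=38493 → min 15195 | M2..M5: k=2: 0+9435+21·5·30=12585; k=3: 2205+23310+21·21·30=38745; k=4: 7770+0+21·37·30=31080 → min 12585.
Length 5: M1..M5: k=1: 0+12585+39·21·30=37155; k=2: 4095+9435+39·5·30=19380; k=3: 8190+23310+39·21·30=56070; k=4: 15195+0+39·37·30=58485 → min 19380.
Optimal order: ((M1·M2)·((M3·M4)·M5)) with cost 19380.

19380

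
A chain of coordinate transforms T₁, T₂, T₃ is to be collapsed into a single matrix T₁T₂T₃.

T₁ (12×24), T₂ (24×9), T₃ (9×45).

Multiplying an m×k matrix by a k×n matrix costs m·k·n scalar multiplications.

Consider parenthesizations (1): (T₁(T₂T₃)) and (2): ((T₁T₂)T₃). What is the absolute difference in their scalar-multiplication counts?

15228

Order (1) = (T₁(T₂T₃)): (T₂T₃): 24×9 by 9×45 → 24×45, cost 24·9·45 = 9720; (T₁(T₂T₃)): 12×24 by 24×45 → 12×45, cost 12·24·45 = 12960; cumulative 22680. Total 22680.
Order (2) = ((T₁T₂)T₃): (T₁T₂): 12×24 by 24×9 → 12×9, cost 12·24·9 = 2592; ((T₁T₂)T₃): 12×9 by 9×45 → 12×45, cost 12·9·45 = 4860; cumulative 7452. Total 7452.
Difference: |22680 − 7452| = 15228.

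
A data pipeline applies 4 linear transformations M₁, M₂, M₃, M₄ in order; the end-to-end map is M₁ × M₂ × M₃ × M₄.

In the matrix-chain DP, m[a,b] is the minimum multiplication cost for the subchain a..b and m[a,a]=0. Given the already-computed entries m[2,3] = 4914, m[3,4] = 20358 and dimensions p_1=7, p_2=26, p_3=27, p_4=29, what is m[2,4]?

10395

m[2,4] = min over k∈[2,3] of m[2,k]+m[k+1,4]+p_{1}·p_k·p_{4}.
k=2: 0 + 20358 + 7·26·29 = 25636; k=3: 4914 + 0 + 7·27·29 = 10395.
Minimum: 10395 at k=3.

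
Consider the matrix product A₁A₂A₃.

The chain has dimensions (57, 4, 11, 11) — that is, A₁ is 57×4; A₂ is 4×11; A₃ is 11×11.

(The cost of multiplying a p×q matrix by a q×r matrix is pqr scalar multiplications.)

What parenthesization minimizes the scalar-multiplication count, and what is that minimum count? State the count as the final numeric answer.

2992

(A₁(A₂A₃)): cost 2992.
((A₁A₂)A₃): cost 9405.
Optimal: (A₁(A₂A₃)) with cost 2992.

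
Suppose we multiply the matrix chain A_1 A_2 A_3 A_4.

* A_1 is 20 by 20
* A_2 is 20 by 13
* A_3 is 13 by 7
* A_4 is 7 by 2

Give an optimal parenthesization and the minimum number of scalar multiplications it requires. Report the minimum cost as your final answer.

Adjacent pairs: A_1A_2 = 20·20·13 = 5200; A_2A_3 = 20·13·7 = 1820; A_3A_4 = 13·7·2 = 182.
Length 3: A_1..A_3: k=1: 0+1820+20·20·7=4620; k=2: 5200+0+20·13·7=7020 → min 4620 | A_2..A_4: k=2: 0+182+20·13·2=702; k=3: 1820+0+20·7·2=2100 → min 702.
Length 4: A_1..A_4: k=1: 0+702+20·20·2=1502; k=2: 5200+182+20·13·2=5902; k=3: 4620+0+20·7·2=4900 → min 1502.
Optimal parenthesization: (A_1 (A_2 (A_3 A_4))) with cost 1502.

1502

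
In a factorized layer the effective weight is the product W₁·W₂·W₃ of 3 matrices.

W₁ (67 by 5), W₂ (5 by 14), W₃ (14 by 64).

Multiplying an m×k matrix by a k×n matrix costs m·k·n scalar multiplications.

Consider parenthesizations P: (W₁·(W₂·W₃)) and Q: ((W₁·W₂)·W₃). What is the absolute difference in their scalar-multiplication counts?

Order P = (W₁·(W₂·W₃)): (W₂·W₃): 5×14 by 14×64 → 5×64, cost 5·14·64 = 4480; (W₁·(W₂·W₃)): 67×5 by 5×64 → 67×64, cost 67·5·64 = 21440; cumulative 25920. Total 25920.
Order Q = ((W₁·W₂)·W₃): (W₁·W₂): 67×5 by 5×14 → 67×14, cost 67·5·14 = 4690; ((W₁·W₂)·W₃): 67×14 by 14×64 → 67×64, cost 67·14·64 = 60032; cumulative 64722. Total 64722.
Difference: |25920 − 64722| = 38802.

38802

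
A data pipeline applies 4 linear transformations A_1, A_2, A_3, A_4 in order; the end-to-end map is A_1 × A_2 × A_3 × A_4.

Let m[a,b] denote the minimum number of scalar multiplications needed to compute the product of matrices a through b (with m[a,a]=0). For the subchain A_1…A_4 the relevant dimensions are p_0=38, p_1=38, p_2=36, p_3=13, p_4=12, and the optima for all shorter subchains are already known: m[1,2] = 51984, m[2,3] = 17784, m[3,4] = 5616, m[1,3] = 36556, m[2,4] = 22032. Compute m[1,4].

m[1,4] = min over k∈[1,3] of m[1,k]+m[k+1,4]+p_{0}·p_k·p_{4}.
k=1: 0 + 22032 + 38·38·12 = 39360; k=2: 51984 + 5616 + 38·36·12 = 74016; k=3: 36556 + 0 + 38·13·12 = 42484.
Minimum: 39360 at k=1.

39360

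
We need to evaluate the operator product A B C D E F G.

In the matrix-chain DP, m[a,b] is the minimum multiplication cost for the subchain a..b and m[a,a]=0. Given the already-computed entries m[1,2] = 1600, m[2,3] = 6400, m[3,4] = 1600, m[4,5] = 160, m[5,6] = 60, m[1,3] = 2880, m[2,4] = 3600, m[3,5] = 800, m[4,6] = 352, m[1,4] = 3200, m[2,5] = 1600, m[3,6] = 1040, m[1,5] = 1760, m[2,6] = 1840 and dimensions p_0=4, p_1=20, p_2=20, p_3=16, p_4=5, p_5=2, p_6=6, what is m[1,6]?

1808

m[1,6] = min over k∈[1,5] of m[1,k]+m[k+1,6]+p_{0}·p_k·p_{6}.
k=1: 0 + 1840 + 4·20·6 = 2320; k=2: 1600 + 1040 + 4·20·6 = 3120; k=3: 2880 + 352 + 4·16·6 = 3616; k=4: 3200 + 60 + 4·5·6 = 3380; k=5: 1760 + 0 + 4·2·6 = 1808.
Minimum: 1808 at k=5.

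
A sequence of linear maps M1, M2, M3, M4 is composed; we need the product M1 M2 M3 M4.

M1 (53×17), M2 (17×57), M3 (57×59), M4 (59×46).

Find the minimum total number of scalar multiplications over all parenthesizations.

144755

Adjacent pairs: M1M2 = 53·17·57 = 51357; M2M3 = 17·57·59 = 57171; M3M4 = 57·59·46 = 154698.
Length 3: M1..M3: k=1: 0+57171+53·17·59=110330; k=2: 51357+0+53·57·59=229596 → min 110330 | M2..M4: k=2: 0+154698+17·57·46=199272; k=3: 57171+0+17·59·46=103309 → min 103309.
Length 4: M1..M4: k=1: 0+103309+53·17·46=144755; k=2: 51357+154698+53·57·46=345021; k=3: 110330+0+53·59·46=254172 → min 144755.
Optimal order: (M1 ((M2 M3) M4)) with cost 144755.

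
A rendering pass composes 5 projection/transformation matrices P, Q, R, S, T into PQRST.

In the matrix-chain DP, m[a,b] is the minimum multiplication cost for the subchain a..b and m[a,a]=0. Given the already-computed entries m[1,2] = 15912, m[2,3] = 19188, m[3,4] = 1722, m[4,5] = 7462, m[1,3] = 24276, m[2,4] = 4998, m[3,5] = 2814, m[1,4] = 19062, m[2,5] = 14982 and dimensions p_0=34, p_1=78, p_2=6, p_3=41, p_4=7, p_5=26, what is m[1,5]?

m[1,5] = min over k∈[1,4] of m[1,k]+m[k+1,5]+p_{0}·p_k·p_{5}.
k=1: 0 + 14982 + 34·78·26 = 83934; k=2: 15912 + 2814 + 34·6·26 = 24030; k=3: 24276 + 7462 + 34·41·26 = 67982; k=4: 19062 + 0 + 34·7·26 = 25250.
Minimum: 24030 at k=2.

24030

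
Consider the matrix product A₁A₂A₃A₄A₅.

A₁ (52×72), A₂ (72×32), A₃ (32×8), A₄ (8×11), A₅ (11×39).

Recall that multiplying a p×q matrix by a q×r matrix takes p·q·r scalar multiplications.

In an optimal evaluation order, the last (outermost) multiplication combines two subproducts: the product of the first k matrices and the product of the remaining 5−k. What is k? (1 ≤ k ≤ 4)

3

Adjacent pairs: A₁A₂ = 52·72·32 = 119808; A₂A₃ = 72·32·8 = 18432; A₃A₄ = 32·8·11 = 2816; A₄A₅ = 8·11·39 = 3432.
Length 3: A₁..A₃: k=1: 0+18432+52·72·8=48384; k=2: 119808+0+52·32·8=133120 → min 48384 | A₂..A₄: k=2: 0+2816+72·32·11=28160; k=3: 18432+0+72·8·11=24768 → min 24768 | A₃..A₅: k=3: 0+3432+32·8·39=13416; k=4: 2816+0+32·11·39=16544 → min 13416.
Length 4: A₁..A₄: k=1: 0+24768+52·72·11=65952; k=2: 119808+2816+52·32·11=140928; k=3: 48384+0+52·8·11=52960 → min 52960 | A₂..A₅: k=2: 0+13416+72·32·39=103272; k=3: 18432+3432+72·8·39=44328; k=4: 24768+0+72·11·39=55656 → min 44328.
Top-level splits: k=1: (A₁..A₁)·(A₂..A₅) → 0+44328+52·72·39 = 190344; k=2: (A₁..A₂)·(A₃..A₅) → 119808+13416+52·32·39 = 198120; k=3: (A₁..A₃)·(A₄..A₅) → 48384+3432+52·8·39 = 68040; k=4: (A₁..A₄)·(A₅..A₅) → 52960+0+52·11·39 = 75268.
Best split is after A₃, i.e. k = 3.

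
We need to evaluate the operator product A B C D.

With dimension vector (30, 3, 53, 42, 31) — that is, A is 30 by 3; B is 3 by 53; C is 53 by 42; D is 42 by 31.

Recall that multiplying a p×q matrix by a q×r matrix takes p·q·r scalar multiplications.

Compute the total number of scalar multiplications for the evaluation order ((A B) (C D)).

(A B): 30×3 by 3×53 → 30×53, cost 30·3·53 = 4770
(C D): 53×42 by 42×31 → 53×31, cost 53·42·31 = 69006
((A B) (C D)): 30×53 by 53×31 → 30×31, cost 30·53·31 = 49290; cumulative 123066
Total: 123066 scalar multiplications.

123066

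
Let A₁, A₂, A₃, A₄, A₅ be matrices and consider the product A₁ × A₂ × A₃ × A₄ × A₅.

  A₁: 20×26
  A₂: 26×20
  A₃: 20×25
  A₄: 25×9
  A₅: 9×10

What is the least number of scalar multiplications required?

Adjacent pairs: A₁A₂ = 20·26·20 = 10400; A₂A₃ = 26·20·25 = 13000; A₃A₄ = 20·25·9 = 4500; A₄A₅ = 25·9·10 = 2250.
Length 3: A₁..A₃: k=1: 0+13000+20·26·25=26000; k=2: 10400+0+20·20·25=20400 → min 20400 | A₂..A₄: k=2: 0+4500+26·20·9=9180; k=3: 13000+0+26·25·9=18850 → min 9180 | A₃..A₅: k=3: 0+2250+20·25·10=7250; k=4: 4500+0+20·9·10=6300 → min 6300.
Length 4: A₁..A₄: k=1: 0+9180+20·26·9=13860; k=2: 10400+4500+20·20·9=18500; k=3: 20400+0+20·25·9=24900 → min 13860 | A₂..A₅: k=2: 0+6300+26·20·10=11500; k=3: 13000+2250+26·25·10=21750; k=4: 9180+0+26·9·10=11520 → min 11500.
Length 5: A₁..A₅: k=1: 0+11500+20·26·10=16700; k=2: 10400+6300+20·20·10=20700; k=3: 20400+2250+20·25·10=27650; k=4: 13860+0+20·9·10=15660 → min 15660.
Optimal order: ((A₁ × (A₂ × (A₃ × A₄))) × A₅) with cost 15660.

15660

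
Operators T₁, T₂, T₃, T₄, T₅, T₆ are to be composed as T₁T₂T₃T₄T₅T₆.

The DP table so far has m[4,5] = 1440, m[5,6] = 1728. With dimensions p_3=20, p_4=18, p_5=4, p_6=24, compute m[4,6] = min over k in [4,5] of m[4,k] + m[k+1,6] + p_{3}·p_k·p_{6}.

3360

m[4,6] = min over k∈[4,5] of m[4,k]+m[k+1,6]+p_{3}·p_k·p_{6}.
k=4: 0 + 1728 + 20·18·24 = 10368; k=5: 1440 + 0 + 20·4·24 = 3360.
Minimum: 3360 at k=5.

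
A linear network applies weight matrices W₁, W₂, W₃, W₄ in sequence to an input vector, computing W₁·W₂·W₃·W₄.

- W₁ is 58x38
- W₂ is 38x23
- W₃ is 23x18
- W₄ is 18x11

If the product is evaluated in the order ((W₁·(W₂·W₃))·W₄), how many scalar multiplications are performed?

(W₂·W₃): 38×23 by 23×18 → 38×18, cost 38·23·18 = 15732
(W₁·(W₂·W₃)): 58×38 by 38×18 → 58×18, cost 58·38·18 = 39672; cumulative 55404
((W₁·(W₂·W₃))·W₄): 58×18 by 18×11 → 58×11, cost 58·18·11 = 11484; cumulative 66888
Total: 66888 scalar multiplications.

66888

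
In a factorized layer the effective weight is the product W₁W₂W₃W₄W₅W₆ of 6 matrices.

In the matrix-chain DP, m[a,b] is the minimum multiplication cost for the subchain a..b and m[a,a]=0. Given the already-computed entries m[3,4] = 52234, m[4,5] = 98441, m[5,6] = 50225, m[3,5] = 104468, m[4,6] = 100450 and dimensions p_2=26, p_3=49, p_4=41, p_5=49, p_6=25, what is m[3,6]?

m[3,6] = min over k∈[3,5] of m[3,k]+m[k+1,6]+p_{2}·p_k·p_{6}.
k=3: 0 + 100450 + 26·49·25 = 132300; k=4: 52234 + 50225 + 26·41·25 = 129109; k=5: 104468 + 0 + 26·49·25 = 136318.
Minimum: 129109 at k=4.

129109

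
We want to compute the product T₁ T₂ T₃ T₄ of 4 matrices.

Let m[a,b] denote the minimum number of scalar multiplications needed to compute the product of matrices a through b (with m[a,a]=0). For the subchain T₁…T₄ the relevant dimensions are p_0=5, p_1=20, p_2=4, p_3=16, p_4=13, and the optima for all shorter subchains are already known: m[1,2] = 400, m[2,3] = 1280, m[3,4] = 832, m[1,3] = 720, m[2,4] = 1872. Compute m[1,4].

m[1,4] = min over k∈[1,3] of m[1,k]+m[k+1,4]+p_{0}·p_k·p_{4}.
k=1: 0 + 1872 + 5·20·13 = 3172; k=2: 400 + 832 + 5·4·13 = 1492; k=3: 720 + 0 + 5·16·13 = 1760.
Minimum: 1492 at k=2.

1492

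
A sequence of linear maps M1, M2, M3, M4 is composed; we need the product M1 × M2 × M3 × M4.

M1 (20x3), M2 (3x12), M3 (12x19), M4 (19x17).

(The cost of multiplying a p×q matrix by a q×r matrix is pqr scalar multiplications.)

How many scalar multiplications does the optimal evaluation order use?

2673

Adjacent pairs: M1M2 = 20·3·12 = 720; M2M3 = 3·12·19 = 684; M3M4 = 12·19·17 = 3876.
Length 3: M1..M3: k=1: 0+684+20·3·19=1824; k=2: 720+0+20·12·19=5280 → min 1824 | M2..M4: k=2: 0+3876+3·12·17=4488; k=3: 684+0+3·19·17=1653 → min 1653.
Length 4: M1..M4: k=1: 0+1653+20·3·17=2673; k=2: 720+3876+20·12·17=8676; k=3: 1824+0+20·19·17=8284 → min 2673.
Optimal order: (M1 × ((M2 × M3) × M4)) with cost 2673.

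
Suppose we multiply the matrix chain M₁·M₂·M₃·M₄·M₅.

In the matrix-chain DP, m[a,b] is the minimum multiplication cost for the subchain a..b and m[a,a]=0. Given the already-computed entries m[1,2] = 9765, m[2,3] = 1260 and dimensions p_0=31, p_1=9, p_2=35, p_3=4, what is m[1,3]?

2376

m[1,3] = min over k∈[1,2] of m[1,k]+m[k+1,3]+p_{0}·p_k·p_{3}.
k=1: 0 + 1260 + 31·9·4 = 2376; k=2: 9765 + 0 + 31·35·4 = 14105.
Minimum: 2376 at k=1.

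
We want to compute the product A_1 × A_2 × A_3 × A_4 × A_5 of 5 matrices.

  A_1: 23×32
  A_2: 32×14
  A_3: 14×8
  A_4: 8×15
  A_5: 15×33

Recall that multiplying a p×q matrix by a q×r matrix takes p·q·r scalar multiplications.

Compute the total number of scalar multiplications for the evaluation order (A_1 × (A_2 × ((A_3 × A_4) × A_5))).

(A_3 × A_4): 14×8 by 8×15 → 14×15, cost 14·8·15 = 1680
((A_3 × A_4) × A_5): 14×15 by 15×33 → 14×33, cost 14·15·33 = 6930; cumulative 8610
(A_2 × ((A_3 × A_4) × A_5)): 32×14 by 14×33 → 32×33, cost 32·14·33 = 14784; cumulative 23394
(A_1 × (A_2 × ((A_3 × A_4) × A_5))): 23×32 by 32×33 → 23×33, cost 23·32·33 = 24288; cumulative 47682
Total: 47682 scalar multiplications.

47682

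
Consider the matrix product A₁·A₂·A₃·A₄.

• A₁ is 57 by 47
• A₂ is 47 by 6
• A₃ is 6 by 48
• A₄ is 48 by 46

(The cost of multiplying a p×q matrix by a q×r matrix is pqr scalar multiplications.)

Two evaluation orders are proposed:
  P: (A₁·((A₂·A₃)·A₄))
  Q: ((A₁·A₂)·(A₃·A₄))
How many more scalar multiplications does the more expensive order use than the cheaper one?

Order P = (A₁·((A₂·A₃)·A₄)): (A₂·A₃): 47×6 by 6×48 → 47×48, cost 47·6·48 = 13536; ((A₂·A₃)·A₄): 47×48 by 48×46 → 47×46, cost 47·48·46 = 103776; cumulative 117312; (A₁·((A₂·A₃)·A₄)): 57×47 by 47×46 → 57×46, cost 57·47·46 = 123234; cumulative 240546. Total 240546.
Order Q = ((A₁·A₂)·(A₃·A₄)): (A₁·A₂): 57×47 by 47×6 → 57×6, cost 57·47·6 = 16074; (A₃·A₄): 6×48 by 48×46 → 6×46, cost 6·48·46 = 13248; ((A₁·A₂)·(A₃·A₄)): 57×6 by 6×46 → 57×46, cost 57·6·46 = 15732; cumulative 45054. Total 45054.
Difference: |240546 − 45054| = 195492.

195492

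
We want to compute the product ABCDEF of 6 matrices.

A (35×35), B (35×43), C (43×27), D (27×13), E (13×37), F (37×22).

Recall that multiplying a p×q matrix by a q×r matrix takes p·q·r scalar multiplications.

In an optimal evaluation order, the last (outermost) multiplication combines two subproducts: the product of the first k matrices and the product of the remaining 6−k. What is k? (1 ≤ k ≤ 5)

Adjacent pairs: AB = 35·35·43 = 52675; BC = 35·43·27 = 40635; CD = 43·27·13 = 15093; DE = 27·13·37 = 12987; EF = 13·37·22 = 10582.
Length 3: A..C: k=1: 0+40635+35·35·27=73710; k=2: 52675+0+35·43·27=93310 → min 73710 | B..D: k=2: 0+15093+35·43·13=34658; k=3: 40635+0+35·27·13=52920 → min 34658 | C..E: k=3: 0+12987+43·27·37=55944; k=4: 15093+0+43·13·37=35776 → min 35776 | D..F: k=4: 0+10582+27·13·22=18304; k=5: 12987+0+27·37·22=34965 → min 18304.
Length 4: A..D: k=1: 0+34658+35·35·13=50583; k=2: 52675+15093+35·43·13=87333; k=3: 73710+0+35·27·13=85995 → min 50583 | B..E: k=2: 0+35776+35·43·37=91461; k=3: 40635+12987+35·27·37=88587; k=4: 34658+0+35·13·37=51493 → min 51493 | C..F: k=3: 0+18304+43·27·22=43846; k=4: 15093+10582+43·13·22=37973; k=5: 35776+0+43·37·22=70778 → min 37973.
Length 5: A..E: k=1: 0+51493+35·35·37=96818; k=2: 52675+35776+35·43·37=144136; k=3: 73710+12987+35·27·37=121662; k=4: 50583+0+35·13·37=67418 → min 67418 | B..F: k=2: 0+37973+35·43·22=71083; k=3: 40635+18304+35·27·22=79729; k=4: 34658+10582+35·13·22=55250; k=5: 51493+0+35·37·22=79983 → min 55250.
Top-level splits: k=1: (A..A)·(B..F) → 0+55250+35·35·22 = 82200; k=2: (A..B)·(C..F) → 52675+37973+35·43·22 = 123758; k=3: (A..C)·(D..F) → 73710+18304+35·27·22 = 112804; k=4: (A..D)·(E..F) → 50583+10582+35·13·22 = 71175; k=5: (A..E)·(F..F) → 67418+0+35·37·22 = 95908.
Best split is after D, i.e. k = 4.

4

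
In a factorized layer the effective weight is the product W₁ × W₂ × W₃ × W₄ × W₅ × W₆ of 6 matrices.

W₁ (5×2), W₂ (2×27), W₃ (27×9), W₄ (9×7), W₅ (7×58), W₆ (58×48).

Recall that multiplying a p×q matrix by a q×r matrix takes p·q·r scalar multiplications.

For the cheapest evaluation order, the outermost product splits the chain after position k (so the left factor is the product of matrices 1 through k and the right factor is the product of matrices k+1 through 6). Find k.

1

Adjacent pairs: W₁W₂ = 5·2·27 = 270; W₂W₃ = 2·27·9 = 486; W₃W₄ = 27·9·7 = 1701; W₄W₅ = 9·7·58 = 3654; W₅W₆ = 7·58·48 = 19488.
Length 3: W₁..W₃: k=1: 0+486+5·2·9=576; k=2: 270+0+5·27·9=1485 → min 576 | W₂..W₄: k=2: 0+1701+2·27·7=2079; k=3: 486+0+2·9·7=612 → min 612 | W₃..W₅: k=3: 0+3654+27·9·58=17748; k=4: 1701+0+27·7·58=12663 → min 12663 | W₄..W₆: k=4: 0+19488+9·7·48=22512; k=5: 3654+0+9·58·48=28710 → min 22512.
Length 4: W₁..W₄: k=1: 0+612+5·2·7=682; k=2: 270+1701+5·27·7=2916; k=3: 576+0+5·9·7=891 → min 682 | W₂..W₅: k=2: 0+12663+2·27·58=15795; k=3: 486+3654+2·9·58=5184; k=4: 612+0+2·7·58=1424 → min 1424 | W₃..W₆: k=3: 0+22512+27·9·48=34176; k=4: 1701+19488+27·7·48=30261; k=5: 12663+0+27·58·48=87831 → min 30261.
Length 5: W₁..W₅: k=1: 0+1424+5·2·58=2004; k=2: 270+12663+5·27·58=20763; k=3: 576+3654+5·9·58=6840; k=4: 682+0+5·7·58=2712 → min 2004 | W₂..W₆: k=2: 0+30261+2·27·48=32853; k=3: 486+22512+2·9·48=23862; k=4: 612+19488+2·7·48=20772; k=5: 1424+0+2·58·48=6992 → min 6992.
Top-level splits: k=1: (W₁..W₁)·(W₂..W₆) → 0+6992+5·2·48 = 7472; k=2: (W₁..W₂)·(W₃..W₆) → 270+30261+5·27·48 = 37011; k=3: (W₁..W₃)·(W₄..W₆) → 576+22512+5·9·48 = 25248; k=4: (W₁..W₄)·(W₅..W₆) → 682+19488+5·7·48 = 21850; k=5: (W₁..W₅)·(W₆..W₆) → 2004+0+5·58·48 = 15924.
Best split is after W₁, i.e. k = 1.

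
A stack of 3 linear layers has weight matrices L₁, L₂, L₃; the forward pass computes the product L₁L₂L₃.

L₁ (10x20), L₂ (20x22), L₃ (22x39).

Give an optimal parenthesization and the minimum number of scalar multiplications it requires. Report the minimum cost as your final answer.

12980

(L₁(L₂L₃)): cost 24960.
((L₁L₂)L₃): cost 12980.
Optimal: ((L₁L₂)L₃) with cost 12980.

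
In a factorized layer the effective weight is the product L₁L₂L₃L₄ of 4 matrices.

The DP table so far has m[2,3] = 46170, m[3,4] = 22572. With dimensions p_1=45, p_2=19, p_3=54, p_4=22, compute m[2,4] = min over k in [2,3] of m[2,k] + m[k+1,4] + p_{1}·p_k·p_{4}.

41382

m[2,4] = min over k∈[2,3] of m[2,k]+m[k+1,4]+p_{1}·p_k·p_{4}.
k=2: 0 + 22572 + 45·19·22 = 41382; k=3: 46170 + 0 + 45·54·22 = 99630.
Minimum: 41382 at k=2.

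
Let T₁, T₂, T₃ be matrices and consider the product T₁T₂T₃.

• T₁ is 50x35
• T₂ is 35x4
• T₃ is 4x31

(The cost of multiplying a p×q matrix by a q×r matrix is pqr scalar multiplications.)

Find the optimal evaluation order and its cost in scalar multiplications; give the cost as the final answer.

(T₁(T₂T₃)): cost 58590.
((T₁T₂)T₃): cost 13200.
Optimal: ((T₁T₂)T₃) with cost 13200.

13200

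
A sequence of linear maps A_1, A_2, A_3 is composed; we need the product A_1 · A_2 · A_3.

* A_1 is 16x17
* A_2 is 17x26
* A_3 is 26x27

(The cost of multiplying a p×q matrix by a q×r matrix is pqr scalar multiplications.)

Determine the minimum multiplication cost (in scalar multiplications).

18304

Order (A_1 · (A_2 · A_3)): (A_2 · A_3): 17×26 by 26×27 → 17×27, cost 17·26·27 = 11934; (A_1 · (A_2 · A_3)): 16×17 by 17×27 → 16×27, cost 16·17·27 = 7344; cumulative 19278. Total 19278.
Order ((A_1 · A_2) · A_3): (A_1 · A_2): 16×17 by 17×26 → 16×26, cost 16·17·26 = 7072; ((A_1 · A_2) · A_3): 16×26 by 26×27 → 16×27, cost 16·26·27 = 11232; cumulative 18304. Total 18304.
Minimum: 18304.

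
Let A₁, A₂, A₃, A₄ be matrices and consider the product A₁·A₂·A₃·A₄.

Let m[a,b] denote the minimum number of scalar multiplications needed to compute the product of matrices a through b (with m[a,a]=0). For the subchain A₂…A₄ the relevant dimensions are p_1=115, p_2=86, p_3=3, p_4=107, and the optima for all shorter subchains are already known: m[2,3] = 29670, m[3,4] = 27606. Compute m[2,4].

m[2,4] = min over k∈[2,3] of m[2,k]+m[k+1,4]+p_{1}·p_k·p_{4}.
k=2: 0 + 27606 + 115·86·107 = 1085836; k=3: 29670 + 0 + 115·3·107 = 66585.
Minimum: 66585 at k=3.

66585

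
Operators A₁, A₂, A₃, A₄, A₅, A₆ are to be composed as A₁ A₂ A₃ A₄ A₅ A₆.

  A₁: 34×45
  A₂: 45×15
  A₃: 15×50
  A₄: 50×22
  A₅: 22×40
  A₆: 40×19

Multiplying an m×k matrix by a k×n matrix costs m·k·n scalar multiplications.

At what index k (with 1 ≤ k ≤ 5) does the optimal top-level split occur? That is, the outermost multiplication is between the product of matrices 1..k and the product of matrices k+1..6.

Adjacent pairs: A₁A₂ = 34·45·15 = 22950; A₂A₃ = 45·15·50 = 33750; A₃A₄ = 15·50·22 = 16500; A₄A₅ = 50·22·40 = 44000; A₅A₆ = 22·40·19 = 16720.
Length 3: A₁..A₃: k=1: 0+33750+34·45·50=110250; k=2: 22950+0+34·15·50=48450 → min 48450 | A₂..A₄: k=2: 0+16500+45·15·22=31350; k=3: 33750+0+45·50·22=83250 → min 31350 | A₃..A₅: k=3: 0+44000+15·50·40=74000; k=4: 16500+0+15·22·40=29700 → min 29700 | A₄..A₆: k=4: 0+16720+50·22·19=37620; k=5: 44000+0+50·40·19=82000 → min 37620.
Length 4: A₁..A₄: k=1: 0+31350+34·45·22=65010; k=2: 22950+16500+34·15·22=50670; k=3: 48450+0+34·50·22=85850 → min 50670 | A₂..A₅: k=2: 0+29700+45·15·40=56700; k=3: 33750+44000+45·50·40=167750; k=4: 31350+0+45·22·40=70950 → min 56700 | A₃..A₆: k=3: 0+37620+15·50·19=51870; k=4: 16500+16720+15·22·19=39490; k=5: 29700+0+15·40·19=41100 → min 39490.
Length 5: A₁..A₅: k=1: 0+56700+34·45·40=117900; k=2: 22950+29700+34·15·40=73050; k=3: 48450+44000+34·50·40=160450; k=4: 50670+0+34·22·40=80590 → min 73050 | A₂..A₆: k=2: 0+39490+45·15·19=52315; k=3: 33750+37620+45·50·19=114120; k=4: 31350+16720+45·22·19=66880; k=5: 56700+0+45·40·19=90900 → min 52315.
Top-level splits: k=1: (A₁..A₁)·(A₂..A₆) → 0+52315+34·45·19 = 81385; k=2: (A₁..A₂)·(A₃..A₆) → 22950+39490+34·15·19 = 72130; k=3: (A₁..A₃)·(A₄..A₆) → 48450+37620+34·50·19 = 118370; k=4: (A₁..A₄)·(A₅..A₆) → 50670+16720+34·22·19 = 81602; k=5: (A₁..A₅)·(A₆..A₆) → 73050+0+34·40·19 = 98890.
Best split is after A₂, i.e. k = 2.

2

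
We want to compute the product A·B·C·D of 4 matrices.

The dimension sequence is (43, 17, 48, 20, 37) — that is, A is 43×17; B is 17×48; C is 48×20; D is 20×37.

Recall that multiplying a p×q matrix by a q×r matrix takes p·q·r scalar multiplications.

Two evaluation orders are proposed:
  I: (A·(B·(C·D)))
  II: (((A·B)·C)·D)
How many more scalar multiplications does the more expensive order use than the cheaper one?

15429

Order I = (A·(B·(C·D))): (C·D): 48×20 by 20×37 → 48×37, cost 48·20·37 = 35520; (B·(C·D)): 17×48 by 48×37 → 17×37, cost 17·48·37 = 30192; cumulative 65712; (A·(B·(C·D))): 43×17 by 17×37 → 43×37, cost 43·17·37 = 27047; cumulative 92759. Total 92759.
Order II = (((A·B)·C)·D): (A·B): 43×17 by 17×48 → 43×48, cost 43·17·48 = 35088; ((A·B)·C): 43×48 by 48×20 → 43×20, cost 43·48·20 = 41280; cumulative 76368; (((A·B)·C)·D): 43×20 by 20×37 → 43×37, cost 43·20·37 = 31820; cumulative 108188. Total 108188.
Difference: |92759 − 108188| = 15429.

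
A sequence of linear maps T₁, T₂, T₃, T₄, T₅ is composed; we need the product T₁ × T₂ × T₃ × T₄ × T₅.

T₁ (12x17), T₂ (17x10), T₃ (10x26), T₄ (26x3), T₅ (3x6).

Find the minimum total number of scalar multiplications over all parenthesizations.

2118

Adjacent pairs: T₁T₂ = 12·17·10 = 2040; T₂T₃ = 17·10·26 = 4420; T₃T₄ = 10·26·3 = 780; T₄T₅ = 26·3·6 = 468.
Length 3: T₁..T₃: k=1: 0+4420+12·17·26=9724; k=2: 2040+0+12·10·26=5160 → min 5160 | T₂..T₄: k=2: 0+780+17·10·3=1290; k=3: 4420+0+17·26·3=5746 → min 1290 | T₃..T₅: k=3: 0+468+10·26·6=2028; k=4: 780+0+10·3·6=960 → min 960.
Length 4: T₁..T₄: k=1: 0+1290+12·17·3=1902; k=2: 2040+780+12·10·3=3180; k=3: 5160+0+12·26·3=6096 → min 1902 | T₂..T₅: k=2: 0+960+17·10·6=1980; k=3: 4420+468+17·26·6=7540; k=4: 1290+0+17·3·6=1596 → min 1596.
Length 5: T₁..T₅: k=1: 0+1596+12·17·6=2820; k=2: 2040+960+12·10·6=3720; k=3: 5160+468+12·26·6=7500; k=4: 1902+0+12·3·6=2118 → min 2118.
Optimal order: ((T₁ × (T₂ × (T₃ × T₄))) × T₅) with cost 2118.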